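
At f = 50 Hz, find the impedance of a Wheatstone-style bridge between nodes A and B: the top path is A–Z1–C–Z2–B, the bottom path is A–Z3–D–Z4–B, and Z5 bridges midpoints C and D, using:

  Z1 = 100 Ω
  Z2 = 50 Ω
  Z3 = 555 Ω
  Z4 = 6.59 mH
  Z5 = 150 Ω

Step 1 — Angular frequency: ω = 2π·f = 2π·50 = 314.2 rad/s.
Step 2 — Component impedances:
  Z1: Z = R = 100 Ω
  Z2: Z = R = 50 Ω
  Z3: Z = R = 555 Ω
  Z4: Z = jωL = j·314.2·0.00659 = 0 + j2.07 Ω
  Z5: Z = R = 150 Ω
Step 3 — Bridge requires nodal analysis (the Z5 bridge couples midpoints C and D, so the two paths cannot be reduced to a simple series/parallel combination). Setting node B to ground and injecting 1 A at node A, the 3-node admittance system at A, C, D solves to V_A = Z_AB = 110.2 + j0.3294 Ω = 110.2∠0.2° Ω.

Z = 110.2 + j0.3294 Ω = 110.2∠0.2° Ω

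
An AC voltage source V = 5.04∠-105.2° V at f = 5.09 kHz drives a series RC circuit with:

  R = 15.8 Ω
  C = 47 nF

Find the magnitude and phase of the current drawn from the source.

Step 1 — Angular frequency: ω = 2π·f = 2π·5090 = 3.198e+04 rad/s.
Step 2 — Component impedances:
  R: Z = R = 15.8 Ω
  C: Z = 1/(jωC) = -j/(ω·C) = 0 - j665.3 Ω
Step 3 — Series combination: Z_total = R + C = 15.8 - j665.3 Ω = 665.5∠-88.6° Ω.
Step 4 — Source phasor: V = 5.04∠-105.2° V = -1.321 - j4.864 V.
Step 5 — Ohm's law: I = V / Z_total = (-1.321 - j4.864) / (15.8 - j665.3) = 0.007259 - j0.002159 A.
Step 6 — Convert to polar: |I| = 0.007574 A, ∠I = -16.6°.

I = 0.007574∠-16.6° A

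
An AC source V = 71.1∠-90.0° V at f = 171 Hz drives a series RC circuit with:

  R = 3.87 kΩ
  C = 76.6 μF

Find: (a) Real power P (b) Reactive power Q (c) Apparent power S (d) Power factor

Step 1 — Angular frequency: ω = 2π·f = 2π·171 = 1074 rad/s.
Step 2 — Component impedances:
  R: Z = R = 3870 Ω
  C: Z = 1/(jωC) = -j/(ω·C) = 0 - j12.15 Ω
Step 3 — Series combination: Z_total = R + C = 3870 - j12.15 Ω = 3870∠-0.2° Ω.
Step 4 — Source phasor: V = 71.1∠-90.0° V = 0 - j71.1 V.
Step 5 — Current: I = V / Z = 5.768e-05 - j0.01837 A = 0.01837∠-89.8° A.
Step 6 — Complex power: S = V·I* = 1.306 - j0.004101 VA.
Step 7 — Real power: P = Re(S) = 1.306 W.
Step 8 — Reactive power: Q = Im(S) = -0.004101 VAR.
Step 9 — Apparent power: |S| = 1.306 VA.
Step 10 — Power factor: PF = P/|S| = 1 (leading).

(a) P = 1.306 W  (b) Q = -0.004101 VAR  (c) S = 1.306 VA  (d) PF = 1 (leading)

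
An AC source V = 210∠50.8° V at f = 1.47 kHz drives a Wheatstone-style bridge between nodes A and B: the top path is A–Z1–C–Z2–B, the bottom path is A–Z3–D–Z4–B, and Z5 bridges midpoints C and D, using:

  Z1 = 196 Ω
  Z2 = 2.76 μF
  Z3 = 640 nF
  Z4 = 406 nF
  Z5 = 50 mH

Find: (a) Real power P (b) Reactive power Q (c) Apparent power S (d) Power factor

Step 1 — Angular frequency: ω = 2π·f = 2π·1470 = 9236 rad/s.
Step 2 — Component impedances:
  Z1: Z = R = 196 Ω
  Z2: Z = 1/(jωC) = -j/(ω·C) = 0 - j39.23 Ω
  Z3: Z = 1/(jωC) = -j/(ω·C) = 0 - j169.2 Ω
  Z4: Z = 1/(jωC) = -j/(ω·C) = 0 - j266.7 Ω
  Z5: Z = jωL = j·9236·0.05 = 0 + j461.8 Ω
Step 3 — Bridge requires nodal analysis (the Z5 bridge couples midpoints C and D, so the two paths cannot be reduced to a simple series/parallel combination). Setting node B to ground and injecting 1 A at node A, the 3-node admittance system at A, C, D solves to V_A = Z_AB = 150.9 - j64.05 Ω = 163.9∠-23.0° Ω.
Step 4 — Source phasor: V = 210∠50.8° V = 132.7 + j162.7 V.
Step 5 — Current: I = V / Z = 0.3574 + j1.23 A = 1.281∠73.8° A.
Step 6 — Complex power: S = V·I* = 247.6 - j105.1 VA.
Step 7 — Real power: P = Re(S) = 247.6 W.
Step 8 — Reactive power: Q = Im(S) = -105.1 VAR.
Step 9 — Apparent power: |S| = 269 VA.
Step 10 — Power factor: PF = P/|S| = 0.9205 (leading).

(a) P = 247.6 W  (b) Q = -105.1 VAR  (c) S = 269 VA  (d) PF = 0.9205 (leading)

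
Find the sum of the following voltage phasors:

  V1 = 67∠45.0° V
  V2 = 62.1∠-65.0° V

Step 1 — Convert each phasor to rectangular form:
  V1 = 67·(cos(45.0°) + j·sin(45.0°)) = 47.38 + j47.38 V
  V2 = 62.1·(cos(-65.0°) + j·sin(-65.0°)) = 26.24 - j56.28 V
Step 2 — Sum components: V_total = 73.62 - j8.906 V.
Step 3 — Convert to polar: |V_total| = 74.16 V, ∠V_total = -6.9°.

V_total = 74.16∠-6.9° V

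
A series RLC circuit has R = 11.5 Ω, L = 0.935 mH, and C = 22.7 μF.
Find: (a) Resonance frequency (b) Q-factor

Step 1 — Resonance condition Im(Z)=0 gives ω₀ = 1/√(LC).
Step 2 — ω₀ = 1/√(0.000935·2.27e-05) = 6864 rad/s.
Step 3 — f₀ = ω₀/(2π) = 1092 Hz.
Step 4 — Series Q: Q = ω₀L/R = 6864·0.000935/11.5 = 0.5581.

(a) f₀ = 1092 Hz  (b) Q = 0.5581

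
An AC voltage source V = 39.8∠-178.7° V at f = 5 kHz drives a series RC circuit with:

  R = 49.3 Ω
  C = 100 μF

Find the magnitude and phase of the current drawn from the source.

Step 1 — Angular frequency: ω = 2π·f = 2π·5000 = 3.142e+04 rad/s.
Step 2 — Component impedances:
  R: Z = R = 49.3 Ω
  C: Z = 1/(jωC) = -j/(ω·C) = 0 - j0.3183 Ω
Step 3 — Series combination: Z_total = R + C = 49.3 - j0.3183 Ω = 49.3∠-0.4° Ω.
Step 4 — Source phasor: V = 39.8∠-178.7° V = -39.79 - j0.903 V.
Step 5 — Ohm's law: I = V / Z_total = (-39.79 - j0.903) / (49.3 - j0.3183) = -0.8069 - j0.02353 A.
Step 6 — Convert to polar: |I| = 0.8073 A, ∠I = -178.3°.

I = 0.8073∠-178.3° A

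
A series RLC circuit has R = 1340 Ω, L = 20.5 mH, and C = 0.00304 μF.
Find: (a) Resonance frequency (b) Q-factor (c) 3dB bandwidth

Step 1 — Resonance condition Im(Z)=0 gives ω₀ = 1/√(LC).
Step 2 — ω₀ = 1/√(0.0205·3.04e-09) = 1.267e+05 rad/s.
Step 3 — f₀ = ω₀/(2π) = 2.016e+04 Hz.
Step 4 — Series Q: Q = ω₀L/R = 1.267e+05·0.0205/1340 = 1.938.
Step 5 — 3dB bandwidth: Δω = ω₀/Q = 6.537e+04 rad/s; BW = Δω/(2π) = 1.04e+04 Hz.

(a) f₀ = 2.016e+04 Hz  (b) Q = 1.938  (c) BW = 1.04e+04 Hz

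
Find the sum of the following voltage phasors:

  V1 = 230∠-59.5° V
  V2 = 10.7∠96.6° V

Step 1 — Convert each phasor to rectangular form:
  V1 = 230·(cos(-59.5°) + j·sin(-59.5°)) = 116.7 - j198.2 V
  V2 = 10.7·(cos(96.6°) + j·sin(96.6°)) = -1.23 + j10.63 V
Step 2 — Sum components: V_total = 115.5 - j187.5 V.
Step 3 — Convert to polar: |V_total| = 220.3 V, ∠V_total = -58.4°.

V_total = 220.3∠-58.4° V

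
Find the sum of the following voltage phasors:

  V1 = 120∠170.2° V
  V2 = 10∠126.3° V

Step 1 — Convert each phasor to rectangular form:
  V1 = 120·(cos(170.2°) + j·sin(170.2°)) = -118.2 + j20.43 V
  V2 = 10·(cos(126.3°) + j·sin(126.3°)) = -5.92 + j8.059 V
Step 2 — Sum components: V_total = -124.2 + j28.48 V.
Step 3 — Convert to polar: |V_total| = 127.4 V, ∠V_total = 167.1°.

V_total = 127.4∠167.1° V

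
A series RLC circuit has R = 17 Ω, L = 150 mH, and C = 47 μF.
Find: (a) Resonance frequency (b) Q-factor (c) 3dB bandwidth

Step 1 — Resonance condition Im(Z)=0 gives ω₀ = 1/√(LC).
Step 2 — ω₀ = 1/√(0.15·4.7e-05) = 376.6 rad/s.
Step 3 — f₀ = ω₀/(2π) = 59.94 Hz.
Step 4 — Series Q: Q = ω₀L/R = 376.6·0.15/17 = 3.323.
Step 5 — 3dB bandwidth: Δω = ω₀/Q = 113.3 rad/s; BW = Δω/(2π) = 18.04 Hz.

(a) f₀ = 59.94 Hz  (b) Q = 3.323  (c) BW = 18.04 Hz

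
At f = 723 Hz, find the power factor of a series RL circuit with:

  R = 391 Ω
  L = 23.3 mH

Step 1 — Angular frequency: ω = 2π·f = 2π·723 = 4543 rad/s.
Step 2 — Component impedances:
  R: Z = R = 391 Ω
  L: Z = jωL = j·4543·0.0233 = 0 + j105.8 Ω
Step 3 — Series combination: Z_total = R + L = 391 + j105.8 Ω = 405.1∠15.1° Ω.
Step 4 — Power factor: PF = cos(φ) = Re(Z)/|Z| = 391/405.07 = 0.9653.
Step 5 — Type: Im(Z) = 105.8 ⇒ lagging (phase φ = 15.1°).

PF = 0.9653 (lagging, φ = 15.1°)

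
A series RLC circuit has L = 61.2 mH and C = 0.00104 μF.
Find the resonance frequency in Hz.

Step 1 — Resonance condition Im(Z)=0 gives ω₀ = 1/√(LC).
Step 2 — ω₀ = 1/√(0.0612·1.04e-09) = 1.253e+05 rad/s.
Step 3 — f₀ = ω₀/(2π) = 1.995e+04 Hz.

f₀ = 1.995e+04 Hz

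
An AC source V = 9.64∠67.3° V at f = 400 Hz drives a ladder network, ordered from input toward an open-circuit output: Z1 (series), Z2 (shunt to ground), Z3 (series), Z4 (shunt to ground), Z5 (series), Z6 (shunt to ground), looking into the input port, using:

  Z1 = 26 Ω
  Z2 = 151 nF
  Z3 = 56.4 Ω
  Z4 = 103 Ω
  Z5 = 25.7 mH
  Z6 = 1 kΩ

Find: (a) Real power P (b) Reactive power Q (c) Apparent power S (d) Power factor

Step 1 — Angular frequency: ω = 2π·f = 2π·400 = 2513 rad/s.
Step 2 — Component impedances:
  Z1: Z = R = 26 Ω
  Z2: Z = 1/(jωC) = -j/(ω·C) = 0 - j2635 Ω
  Z3: Z = R = 56.4 Ω
  Z4: Z = R = 103 Ω
  Z5: Z = jωL = j·2513·0.0257 = 0 + j64.59 Ω
  Z6: Z = R = 1000 Ω
Step 3 — Ladder network (open output): work backward from the far end, alternating series and parallel combinations. Z_in = 175.4 - j7.934 Ω = 175.6∠-2.6° Ω.
Step 4 — Source phasor: V = 9.64∠67.3° V = 3.72 + j8.893 V.
Step 5 — Current: I = V / Z = 0.01888 + j0.05156 A = 0.05491∠69.9° A.
Step 6 — Complex power: S = V·I* = 0.5287 - j0.02392 VA.
Step 7 — Real power: P = Re(S) = 0.5287 W.
Step 8 — Reactive power: Q = Im(S) = -0.02392 VAR.
Step 9 — Apparent power: |S| = 0.5293 VA.
Step 10 — Power factor: PF = P/|S| = 0.999 (leading).

(a) P = 0.5287 W  (b) Q = -0.02392 VAR  (c) S = 0.5293 VA  (d) PF = 0.999 (leading)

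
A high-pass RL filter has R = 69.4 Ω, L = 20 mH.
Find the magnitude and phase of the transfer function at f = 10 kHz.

Step 1 — Angular frequency: ω = 2π·1e+04 = 6.283e+04 rad/s.
Step 2 — Transfer function: H(jω) = jωL/(R + jωL).
Step 3 — Numerator jωL = j·1257; denominator R + jωL = 69.4 + j1257.
Step 4 — H = 0.997 + j0.05506.
Step 5 — Magnitude: |H| = 0.9985 (-0.0 dB); phase: φ = 3.2°.

|H| = 0.9985 (-0.0 dB), φ = 3.2°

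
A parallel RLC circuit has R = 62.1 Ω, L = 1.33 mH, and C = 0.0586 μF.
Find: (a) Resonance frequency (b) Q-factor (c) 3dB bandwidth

Step 1 — Resonance: ω₀ = 1/√(LC) = 1/√(0.00133·5.86e-08) = 1.133e+05 rad/s.
Step 2 — f₀ = ω₀/(2π) = 1.803e+04 Hz.
Step 3 — Parallel Q: Q = R/(ω₀L) = 62.1/(1.133e+05·0.00133) = 0.4122.
Step 4 — Bandwidth: Δω = ω₀/Q = 2.748e+05 rad/s; BW = Δω/(2π) = 4.374e+04 Hz.

(a) f₀ = 1.803e+04 Hz  (b) Q = 0.4122  (c) BW = 4.374e+04 Hz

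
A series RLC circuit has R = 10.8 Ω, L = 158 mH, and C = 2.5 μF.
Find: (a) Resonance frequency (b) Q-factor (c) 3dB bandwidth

Step 1 — Resonance: ω₀ = 1/√(LC) = 1/√(0.158·2.5e-06) = 1591 rad/s.
Step 2 — f₀ = ω₀/(2π) = 253.2 Hz.
Step 3 — Series Q: Q = ω₀L/R = 1591·0.158/10.8 = 23.28.
Step 4 — Bandwidth: Δω = ω₀/Q = 68.35 rad/s; BW = Δω/(2π) = 10.88 Hz.

(a) f₀ = 253.2 Hz  (b) Q = 23.28  (c) BW = 10.88 Hz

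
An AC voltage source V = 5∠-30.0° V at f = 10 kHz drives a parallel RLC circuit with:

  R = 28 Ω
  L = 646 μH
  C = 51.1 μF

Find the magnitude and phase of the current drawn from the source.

Step 1 — Angular frequency: ω = 2π·f = 2π·1e+04 = 6.283e+04 rad/s.
Step 2 — Component impedances:
  R: Z = R = 28 Ω
  L: Z = jωL = j·6.283e+04·0.000646 = 0 + j40.59 Ω
  C: Z = 1/(jωC) = -j/(ω·C) = 0 - j0.3115 Ω
Step 3 — Parallel combination: 1/Z_total = 1/R + 1/L + 1/C; Z_total = 0.003518 - j0.3138 Ω = 0.3138∠-89.4° Ω.
Step 4 — Source phasor: V = 5∠-30.0° V = 4.33 - j2.5 V.
Step 5 — Ohm's law: I = V / Z_total = (4.33 - j2.5) / (0.003518 - j0.3138) = 8.12 + j13.71 A.
Step 6 — Convert to polar: |I| = 15.93 A, ∠I = 59.4°.

I = 15.93∠59.4° A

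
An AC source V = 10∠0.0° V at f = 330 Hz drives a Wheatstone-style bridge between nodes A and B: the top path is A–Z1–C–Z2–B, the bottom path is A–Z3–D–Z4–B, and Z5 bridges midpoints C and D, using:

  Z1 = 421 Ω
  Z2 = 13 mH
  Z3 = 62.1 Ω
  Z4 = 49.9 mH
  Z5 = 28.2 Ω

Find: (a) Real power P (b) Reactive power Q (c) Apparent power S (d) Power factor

Step 1 — Angular frequency: ω = 2π·f = 2π·330 = 2073 rad/s.
Step 2 — Component impedances:
  Z1: Z = R = 421 Ω
  Z2: Z = jωL = j·2073·0.013 = 0 + j26.95 Ω
  Z3: Z = R = 62.1 Ω
  Z4: Z = jωL = j·2073·0.0499 = 0 + j103.5 Ω
  Z5: Z = R = 28.2 Ω
Step 3 — Bridge requires nodal analysis (the Z5 bridge couples midpoints C and D, so the two paths cannot be reduced to a simple series/parallel combination). Setting node B to ground and injecting 1 A at node A, the 3-node admittance system at A, C, D solves to V_A = Z_AB = 65.42 + j23.69 Ω = 69.58∠19.9° Ω.
Step 4 — Source phasor: V = 10∠0.0° V = 10 V.
Step 5 — Current: I = V / Z = 0.1351 - j0.04894 A = 0.1437∠-19.9° A.
Step 6 — Complex power: S = V·I* = 1.351 + j0.4894 VA.
Step 7 — Real power: P = Re(S) = 1.351 W.
Step 8 — Reactive power: Q = Im(S) = 0.4894 VAR.
Step 9 — Apparent power: |S| = 1.437 VA.
Step 10 — Power factor: PF = P/|S| = 0.9402 (lagging).

(a) P = 1.351 W  (b) Q = 0.4894 VAR  (c) S = 1.437 VA  (d) PF = 0.9402 (lagging)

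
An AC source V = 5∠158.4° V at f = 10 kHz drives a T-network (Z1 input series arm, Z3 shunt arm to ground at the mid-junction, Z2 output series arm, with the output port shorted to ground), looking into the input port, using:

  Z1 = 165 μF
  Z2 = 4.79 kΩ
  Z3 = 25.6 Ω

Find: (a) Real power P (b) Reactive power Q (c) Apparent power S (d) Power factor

Step 1 — Angular frequency: ω = 2π·f = 2π·1e+04 = 6.283e+04 rad/s.
Step 2 — Component impedances:
  Z1: Z = 1/(jωC) = -j/(ω·C) = 0 - j0.09646 Ω
  Z2: Z = R = 4790 Ω
  Z3: Z = R = 25.6 Ω
Step 3 — With the output port shorted to ground, the output series arm Z2 runs from the junction to ground; the shunt arm Z3 also runs from the junction to ground. They appear in parallel: Z3 || Z2 = 25.46 Ω.
Step 4 — Series with input arm Z1: Z_in = Z1 + (Z3 || Z2) = 25.46 - j0.09646 Ω = 25.46∠-0.2° Ω.
Step 5 — Source phasor: V = 5∠158.4° V = -4.649 + j1.841 V.
Step 6 — Current: I = V / Z = -0.1828 + j0.07159 A = 0.1964∠158.6° A.
Step 7 — Complex power: S = V·I* = 0.9818 - j0.003719 VA.
Step 8 — Real power: P = Re(S) = 0.9818 W.
Step 9 — Reactive power: Q = Im(S) = -0.003719 VAR.
Step 10 — Apparent power: |S| = 0.9818 VA.
Step 11 — Power factor: PF = P/|S| = 1 (leading).

(a) P = 0.9818 W  (b) Q = -0.003719 VAR  (c) S = 0.9818 VA  (d) PF = 1 (leading)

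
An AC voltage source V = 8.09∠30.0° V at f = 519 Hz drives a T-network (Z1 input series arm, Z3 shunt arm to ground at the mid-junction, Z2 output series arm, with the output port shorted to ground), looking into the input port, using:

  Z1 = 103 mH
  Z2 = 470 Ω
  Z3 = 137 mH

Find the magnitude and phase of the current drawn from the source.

Step 1 — Angular frequency: ω = 2π·f = 2π·519 = 3261 rad/s.
Step 2 — Component impedances:
  Z1: Z = jωL = j·3261·0.103 = 0 + j335.9 Ω
  Z2: Z = R = 470 Ω
  Z3: Z = jωL = j·3261·0.137 = 0 + j446.8 Ω
Step 3 — With the output port shorted to ground, the output series arm Z2 runs from the junction to ground; the shunt arm Z3 also runs from the junction to ground. They appear in parallel: Z3 || Z2 = 223.1 + j234.7 Ω.
Step 4 — Series with input arm Z1: Z_in = Z1 + (Z3 || Z2) = 223.1 + j570.6 Ω = 612.6∠68.6° Ω.
Step 5 — Source phasor: V = 8.09∠30.0° V = 7.006 + j4.045 V.
Step 6 — Ohm's law: I = V / Z_total = (7.006 + j4.045) / (223.1 + j570.6) = 0.01031 - j0.008247 A.
Step 7 — Convert to polar: |I| = 0.01321 A, ∠I = -38.6°.

I = 0.01321∠-38.6° A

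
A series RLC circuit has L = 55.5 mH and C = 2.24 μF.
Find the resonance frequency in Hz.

Step 1 — Resonance condition Im(Z)=0 gives ω₀ = 1/√(LC).
Step 2 — ω₀ = 1/√(0.0555·2.24e-06) = 2836 rad/s.
Step 3 — f₀ = ω₀/(2π) = 451.4 Hz.

f₀ = 451.4 Hz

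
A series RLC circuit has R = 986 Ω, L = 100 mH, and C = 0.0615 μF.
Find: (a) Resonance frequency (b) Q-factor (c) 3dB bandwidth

Step 1 — Resonance: ω₀ = 1/√(LC) = 1/√(0.1·6.15e-08) = 1.275e+04 rad/s.
Step 2 — f₀ = ω₀/(2π) = 2029 Hz.
Step 3 — Series Q: Q = ω₀L/R = 1.275e+04·0.1/986 = 1.293.
Step 4 — Bandwidth: Δω = ω₀/Q = 9860 rad/s; BW = Δω/(2π) = 1569 Hz.

(a) f₀ = 2029 Hz  (b) Q = 1.293  (c) BW = 1569 Hz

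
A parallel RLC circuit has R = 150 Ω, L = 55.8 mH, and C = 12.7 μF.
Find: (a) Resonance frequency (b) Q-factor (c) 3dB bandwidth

Step 1 — Resonance: ω₀ = 1/√(LC) = 1/√(0.0558·1.27e-05) = 1188 rad/s.
Step 2 — f₀ = ω₀/(2π) = 189.1 Hz.
Step 3 — Parallel Q: Q = R/(ω₀L) = 150/(1188·0.0558) = 2.263.
Step 4 — Bandwidth: Δω = ω₀/Q = 524.9 rad/s; BW = Δω/(2π) = 83.55 Hz.

(a) f₀ = 189.1 Hz  (b) Q = 2.263  (c) BW = 83.55 Hz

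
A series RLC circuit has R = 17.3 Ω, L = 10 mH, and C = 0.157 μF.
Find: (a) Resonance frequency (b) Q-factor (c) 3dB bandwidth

Step 1 — Resonance: ω₀ = 1/√(LC) = 1/√(0.01·1.57e-07) = 2.524e+04 rad/s.
Step 2 — f₀ = ω₀/(2π) = 4017 Hz.
Step 3 — Series Q: Q = ω₀L/R = 2.524e+04·0.01/17.3 = 14.59.
Step 4 — Bandwidth: Δω = ω₀/Q = 1730 rad/s; BW = Δω/(2π) = 275.3 Hz.

(a) f₀ = 4017 Hz  (b) Q = 14.59  (c) BW = 275.3 Hz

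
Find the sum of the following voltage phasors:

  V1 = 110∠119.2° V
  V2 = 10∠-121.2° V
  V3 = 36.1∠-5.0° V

Step 1 — Convert each phasor to rectangular form:
  V1 = 110·(cos(119.2°) + j·sin(119.2°)) = -53.66 + j96.02 V
  V2 = 10·(cos(-121.2°) + j·sin(-121.2°)) = -5.18 - j8.554 V
  V3 = 36.1·(cos(-5.0°) + j·sin(-5.0°)) = 35.96 - j3.146 V
Step 2 — Sum components: V_total = -22.88 + j84.32 V.
Step 3 — Convert to polar: |V_total| = 87.37 V, ∠V_total = 105.2°.

V_total = 87.37∠105.2° V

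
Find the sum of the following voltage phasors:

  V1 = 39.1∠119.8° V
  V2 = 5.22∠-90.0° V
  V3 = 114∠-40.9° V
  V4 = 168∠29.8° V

Step 1 — Convert each phasor to rectangular form:
  V1 = 39.1·(cos(119.8°) + j·sin(119.8°)) = -19.43 + j33.93 V
  V2 = 5.22·(cos(-90.0°) + j·sin(-90.0°)) = 0 - j5.22 V
  V3 = 114·(cos(-40.9°) + j·sin(-40.9°)) = 86.17 - j74.64 V
  V4 = 168·(cos(29.8°) + j·sin(29.8°)) = 145.8 + j83.49 V
Step 2 — Sum components: V_total = 212.5 + j37.56 V.
Step 3 — Convert to polar: |V_total| = 215.8 V, ∠V_total = 10.0°.

V_total = 215.8∠10.0° V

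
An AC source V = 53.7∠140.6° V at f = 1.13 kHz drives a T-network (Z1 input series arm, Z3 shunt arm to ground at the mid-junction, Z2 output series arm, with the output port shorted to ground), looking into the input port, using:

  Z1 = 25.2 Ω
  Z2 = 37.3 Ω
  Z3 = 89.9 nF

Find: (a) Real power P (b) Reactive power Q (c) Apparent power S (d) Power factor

Step 1 — Angular frequency: ω = 2π·f = 2π·1130 = 7100 rad/s.
Step 2 — Component impedances:
  Z1: Z = R = 25.2 Ω
  Z2: Z = R = 37.3 Ω
  Z3: Z = 1/(jωC) = -j/(ω·C) = 0 - j1567 Ω
Step 3 — With the output port shorted to ground, the output series arm Z2 runs from the junction to ground; the shunt arm Z3 also runs from the junction to ground. They appear in parallel: Z3 || Z2 = 37.28 - j0.8875 Ω.
Step 4 — Series with input arm Z1: Z_in = Z1 + (Z3 || Z2) = 62.48 - j0.8875 Ω = 62.49∠-0.8° Ω.
Step 5 — Source phasor: V = 53.7∠140.6° V = -41.5 + j34.09 V.
Step 6 — Current: I = V / Z = -0.6718 + j0.536 A = 0.8594∠141.4° A.
Step 7 — Complex power: S = V·I* = 46.15 - j0.6555 VA.
Step 8 — Real power: P = Re(S) = 46.15 W.
Step 9 — Reactive power: Q = Im(S) = -0.6555 VAR.
Step 10 — Apparent power: |S| = 46.15 VA.
Step 11 — Power factor: PF = P/|S| = 0.9999 (leading).

(a) P = 46.15 W  (b) Q = -0.6555 VAR  (c) S = 46.15 VA  (d) PF = 0.9999 (leading)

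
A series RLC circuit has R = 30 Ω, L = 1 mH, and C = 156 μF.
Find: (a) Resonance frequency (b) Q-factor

Step 1 — Resonance condition Im(Z)=0 gives ω₀ = 1/√(LC).
Step 2 — ω₀ = 1/√(0.001·0.000156) = 2532 rad/s.
Step 3 — f₀ = ω₀/(2π) = 403 Hz.
Step 4 — Series Q: Q = ω₀L/R = 2532·0.001/30 = 0.08439.

(a) f₀ = 403 Hz  (b) Q = 0.08439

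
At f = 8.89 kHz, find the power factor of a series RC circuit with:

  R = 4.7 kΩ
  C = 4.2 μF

Step 1 — Angular frequency: ω = 2π·f = 2π·8890 = 5.586e+04 rad/s.
Step 2 — Component impedances:
  R: Z = R = 4700 Ω
  C: Z = 1/(jωC) = -j/(ω·C) = 0 - j4.263 Ω
Step 3 — Series combination: Z_total = R + C = 4700 - j4.263 Ω = 4700∠-0.1° Ω.
Step 4 — Power factor: PF = cos(φ) = Re(Z)/|Z| = 4700/4700 = 1.
Step 5 — Type: Im(Z) = -4.263 ⇒ leading (phase φ = -0.1°).

PF = 1 (leading, φ = -0.1°)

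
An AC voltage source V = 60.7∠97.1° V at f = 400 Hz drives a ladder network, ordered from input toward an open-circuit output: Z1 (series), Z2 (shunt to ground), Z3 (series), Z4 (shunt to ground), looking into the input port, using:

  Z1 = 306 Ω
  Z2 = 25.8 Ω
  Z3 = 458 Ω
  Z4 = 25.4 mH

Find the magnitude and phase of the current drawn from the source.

Step 1 — Angular frequency: ω = 2π·f = 2π·400 = 2513 rad/s.
Step 2 — Component impedances:
  Z1: Z = R = 306 Ω
  Z2: Z = R = 25.8 Ω
  Z3: Z = R = 458 Ω
  Z4: Z = jωL = j·2513·0.0254 = 0 + j63.84 Ω
Step 3 — Ladder network (open output): work backward from the far end, alternating series and parallel combinations. Z_in = 330.4 + j0.1784 Ω = 330.4∠0.0° Ω.
Step 4 — Source phasor: V = 60.7∠97.1° V = -7.503 + j60.23 V.
Step 5 — Ohm's law: I = V / Z_total = (-7.503 + j60.23) / (330.4 + j0.1784) = -0.02261 + j0.1823 A.
Step 6 — Convert to polar: |I| = 0.1837 A, ∠I = 97.1°.

I = 0.1837∠97.1° A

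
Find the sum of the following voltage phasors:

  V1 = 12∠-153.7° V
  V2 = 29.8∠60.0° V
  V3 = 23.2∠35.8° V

Step 1 — Convert each phasor to rectangular form:
  V1 = 12·(cos(-153.7°) + j·sin(-153.7°)) = -10.76 - j5.317 V
  V2 = 29.8·(cos(60.0°) + j·sin(60.0°)) = 14.9 + j25.81 V
  V3 = 23.2·(cos(35.8°) + j·sin(35.8°)) = 18.82 + j13.57 V
Step 2 — Sum components: V_total = 22.96 + j34.06 V.
Step 3 — Convert to polar: |V_total| = 41.08 V, ∠V_total = 56.0°.

V_total = 41.08∠56.0° V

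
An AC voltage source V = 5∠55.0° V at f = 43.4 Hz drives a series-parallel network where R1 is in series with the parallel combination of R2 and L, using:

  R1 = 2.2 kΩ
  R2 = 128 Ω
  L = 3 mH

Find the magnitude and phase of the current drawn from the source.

Step 1 — Angular frequency: ω = 2π·f = 2π·43.4 = 272.7 rad/s.
Step 2 — Component impedances:
  R1: Z = R = 2200 Ω
  R2: Z = R = 128 Ω
  L: Z = jωL = j·272.7·0.003 = 0 + j0.8181 Ω
Step 3 — Parallel branch: R2 || L = 1/(1/R2 + 1/L) = 0.005228 + j0.818 Ω.
Step 4 — Series with R1: Z_total = R1 + (R2 || L) = 2200 + j0.818 Ω = 2200∠0.0° Ω.
Step 5 — Source phasor: V = 5∠55.0° V = 2.868 + j4.096 V.
Step 6 — Ohm's law: I = V / Z_total = (2.868 + j4.096) / (2200 + j0.818) = 0.001304 + j0.001861 A.
Step 7 — Convert to polar: |I| = 0.002273 A, ∠I = 55.0°.

I = 0.002273∠55.0° A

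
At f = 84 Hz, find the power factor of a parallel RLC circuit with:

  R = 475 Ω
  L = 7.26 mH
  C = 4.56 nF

Step 1 — Angular frequency: ω = 2π·f = 2π·84 = 527.8 rad/s.
Step 2 — Component impedances:
  R: Z = R = 475 Ω
  L: Z = jωL = j·527.8·0.00726 = 0 + j3.832 Ω
  C: Z = 1/(jωC) = -j/(ω·C) = 0 - j4.155e+05 Ω
Step 3 — Parallel combination: 1/Z_total = 1/R + 1/L + 1/C; Z_total = 0.03091 + j3.832 Ω = 3.832∠89.5° Ω.
Step 4 — Power factor: PF = cos(φ) = Re(Z)/|Z| = 0.030908/3.8316 = 0.008067.
Step 5 — Type: Im(Z) = 3.832 ⇒ lagging (phase φ = 89.5°).

PF = 0.008067 (lagging, φ = 89.5°)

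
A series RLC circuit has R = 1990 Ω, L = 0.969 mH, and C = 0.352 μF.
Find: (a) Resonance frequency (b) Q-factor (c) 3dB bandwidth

Step 1 — Resonance condition Im(Z)=0 gives ω₀ = 1/√(LC).
Step 2 — ω₀ = 1/√(0.000969·3.52e-07) = 5.415e+04 rad/s.
Step 3 — f₀ = ω₀/(2π) = 8618 Hz.
Step 4 — Series Q: Q = ω₀L/R = 5.415e+04·0.000969/1990 = 0.02637.
Step 5 — 3dB bandwidth: Δω = ω₀/Q = 2.054e+06 rad/s; BW = Δω/(2π) = 3.269e+05 Hz.

(a) f₀ = 8618 Hz  (b) Q = 0.02637  (c) BW = 3.269e+05 Hz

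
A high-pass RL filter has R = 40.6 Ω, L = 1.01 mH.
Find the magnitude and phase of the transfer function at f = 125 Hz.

Step 1 — Angular frequency: ω = 2π·125 = 785.4 rad/s.
Step 2 — Transfer function: H(jω) = jωL/(R + jωL).
Step 3 — Numerator jωL = j·0.7933; denominator R + jωL = 40.6 + j0.7933.
Step 4 — H = 0.0003816 + j0.01953.
Step 5 — Magnitude: |H| = 0.01953 (-34.2 dB); phase: φ = 88.9°.

|H| = 0.01953 (-34.2 dB), φ = 88.9°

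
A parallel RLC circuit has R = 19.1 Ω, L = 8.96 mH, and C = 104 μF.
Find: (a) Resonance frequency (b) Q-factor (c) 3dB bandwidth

Step 1 — Resonance: ω₀ = 1/√(LC) = 1/√(0.00896·0.000104) = 1036 rad/s.
Step 2 — f₀ = ω₀/(2π) = 164.9 Hz.
Step 3 — Parallel Q: Q = R/(ω₀L) = 19.1/(1036·0.00896) = 2.058.
Step 4 — Bandwidth: Δω = ω₀/Q = 503.4 rad/s; BW = Δω/(2π) = 80.12 Hz.

(a) f₀ = 164.9 Hz  (b) Q = 2.058  (c) BW = 80.12 Hz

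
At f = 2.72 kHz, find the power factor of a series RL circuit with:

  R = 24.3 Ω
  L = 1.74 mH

Step 1 — Angular frequency: ω = 2π·f = 2π·2720 = 1.709e+04 rad/s.
Step 2 — Component impedances:
  R: Z = R = 24.3 Ω
  L: Z = jωL = j·1.709e+04·0.00174 = 0 + j29.74 Ω
Step 3 — Series combination: Z_total = R + L = 24.3 + j29.74 Ω = 38.4∠50.7° Ω.
Step 4 — Power factor: PF = cos(φ) = Re(Z)/|Z| = 24.3/38.4 = 0.6328.
Step 5 — Type: Im(Z) = 29.74 ⇒ lagging (phase φ = 50.7°).

PF = 0.6328 (lagging, φ = 50.7°)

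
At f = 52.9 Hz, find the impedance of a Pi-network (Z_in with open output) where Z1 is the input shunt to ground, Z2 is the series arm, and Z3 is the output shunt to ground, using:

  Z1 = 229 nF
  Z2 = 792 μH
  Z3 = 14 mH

Step 1 — Angular frequency: ω = 2π·f = 2π·52.9 = 332.4 rad/s.
Step 2 — Component impedances:
  Z1: Z = 1/(jωC) = -j/(ω·C) = 0 - j1.314e+04 Ω
  Z2: Z = jωL = j·332.4·0.000792 = 0 + j0.2632 Ω
  Z3: Z = jωL = j·332.4·0.014 = 0 + j4.653 Ω
Step 3 — With open output, the series arm Z2 and the output shunt Z3 appear in series to ground: Z2 + Z3 = 0 + j4.917 Ω.
Step 4 — Parallel with input shunt Z1: Z_in = Z1 || (Z2 + Z3) = 0 + j4.918 Ω = 4.918∠90.0° Ω.

Z = 0 + j4.918 Ω = 4.918∠90.0° Ω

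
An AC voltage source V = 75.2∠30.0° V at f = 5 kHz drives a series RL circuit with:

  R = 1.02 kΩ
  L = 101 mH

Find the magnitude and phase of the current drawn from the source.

Step 1 — Angular frequency: ω = 2π·f = 2π·5000 = 3.142e+04 rad/s.
Step 2 — Component impedances:
  R: Z = R = 1020 Ω
  L: Z = jωL = j·3.142e+04·0.101 = 0 + j3173 Ω
Step 3 — Series combination: Z_total = R + L = 1020 + j3173 Ω = 3333∠72.2° Ω.
Step 4 — Source phasor: V = 75.2∠30.0° V = 65.13 + j37.6 V.
Step 5 — Ohm's law: I = V / Z_total = (65.13 + j37.6) / (1020 + j3173) = 0.01672 - j0.01515 A.
Step 6 — Convert to polar: |I| = 0.02256 A, ∠I = -42.2°.

I = 0.02256∠-42.2° A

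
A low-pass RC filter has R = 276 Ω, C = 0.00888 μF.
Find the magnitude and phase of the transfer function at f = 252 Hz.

Step 1 — Angular frequency: ω = 2π·252 = 1583 rad/s.
Step 2 — Transfer function: H(jω) = 1/(1 + jωRC).
Step 3 — Denominator: 1 + jωRC = 1 + j·1583·276·8.88e-09 = 1 + j0.003881.
Step 4 — H = 1 - j0.003881.
Step 5 — Magnitude: |H| = 1 (-0.0 dB); phase: φ = -0.2°.

|H| = 1 (-0.0 dB), φ = -0.2°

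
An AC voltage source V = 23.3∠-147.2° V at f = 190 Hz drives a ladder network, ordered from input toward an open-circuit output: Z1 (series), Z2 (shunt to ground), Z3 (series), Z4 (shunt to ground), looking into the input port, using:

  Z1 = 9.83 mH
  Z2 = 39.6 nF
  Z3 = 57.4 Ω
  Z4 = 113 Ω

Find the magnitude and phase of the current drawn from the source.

Step 1 — Angular frequency: ω = 2π·f = 2π·190 = 1194 rad/s.
Step 2 — Component impedances:
  Z1: Z = jωL = j·1194·0.00983 = 0 + j11.74 Ω
  Z2: Z = 1/(jωC) = -j/(ω·C) = 0 - j2.115e+04 Ω
  Z3: Z = R = 57.4 Ω
  Z4: Z = R = 113 Ω
Step 3 — Ladder network (open output): work backward from the far end, alternating series and parallel combinations. Z_in = 170.4 + j10.36 Ω = 170.7∠3.5° Ω.
Step 4 — Source phasor: V = 23.3∠-147.2° V = -19.59 - j12.62 V.
Step 5 — Ohm's law: I = V / Z_total = (-19.59 - j12.62) / (170.4 + j10.36) = -0.119 - j0.06684 A.
Step 6 — Convert to polar: |I| = 0.1365 A, ∠I = -150.7°.

I = 0.1365∠-150.7° A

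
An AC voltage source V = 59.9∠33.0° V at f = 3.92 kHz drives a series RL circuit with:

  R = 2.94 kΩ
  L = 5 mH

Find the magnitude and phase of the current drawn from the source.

Step 1 — Angular frequency: ω = 2π·f = 2π·3920 = 2.463e+04 rad/s.
Step 2 — Component impedances:
  R: Z = R = 2940 Ω
  L: Z = jωL = j·2.463e+04·0.005 = 0 + j123.2 Ω
Step 3 — Series combination: Z_total = R + L = 2940 + j123.2 Ω = 2943∠2.4° Ω.
Step 4 — Source phasor: V = 59.9∠33.0° V = 50.24 + j32.62 V.
Step 5 — Ohm's law: I = V / Z_total = (50.24 + j32.62) / (2940 + j123.2) = 0.01752 + j0.01036 A.
Step 6 — Convert to polar: |I| = 0.02036 A, ∠I = 30.6°.

I = 0.02036∠30.6° A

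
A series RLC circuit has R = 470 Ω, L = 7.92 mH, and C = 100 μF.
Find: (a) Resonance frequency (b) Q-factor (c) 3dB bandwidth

Step 1 — Resonance: ω₀ = 1/√(LC) = 1/√(0.00792·0.0001) = 1124 rad/s.
Step 2 — f₀ = ω₀/(2π) = 178.8 Hz.
Step 3 — Series Q: Q = ω₀L/R = 1124·0.00792/470 = 0.01893.
Step 4 — Bandwidth: Δω = ω₀/Q = 5.934e+04 rad/s; BW = Δω/(2π) = 9445 Hz.

(a) f₀ = 178.8 Hz  (b) Q = 0.01893  (c) BW = 9445 Hz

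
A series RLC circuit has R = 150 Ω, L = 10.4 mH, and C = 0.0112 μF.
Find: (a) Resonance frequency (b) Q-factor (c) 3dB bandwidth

Step 1 — Resonance: ω₀ = 1/√(LC) = 1/√(0.0104·1.12e-08) = 9.266e+04 rad/s.
Step 2 — f₀ = ω₀/(2π) = 1.475e+04 Hz.
Step 3 — Series Q: Q = ω₀L/R = 9.266e+04·0.0104/150 = 6.424.
Step 4 — Bandwidth: Δω = ω₀/Q = 1.442e+04 rad/s; BW = Δω/(2π) = 2296 Hz.

(a) f₀ = 1.475e+04 Hz  (b) Q = 6.424  (c) BW = 2296 Hz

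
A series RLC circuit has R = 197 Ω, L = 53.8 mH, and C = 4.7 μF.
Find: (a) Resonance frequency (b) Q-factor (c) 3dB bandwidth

Step 1 — Resonance condition Im(Z)=0 gives ω₀ = 1/√(LC).
Step 2 — ω₀ = 1/√(0.0538·4.7e-06) = 1989 rad/s.
Step 3 — f₀ = ω₀/(2π) = 316.5 Hz.
Step 4 — Series Q: Q = ω₀L/R = 1989·0.0538/197 = 0.5431.
Step 5 — 3dB bandwidth: Δω = ω₀/Q = 3662 rad/s; BW = Δω/(2π) = 582.8 Hz.

(a) f₀ = 316.5 Hz  (b) Q = 0.5431  (c) BW = 582.8 Hz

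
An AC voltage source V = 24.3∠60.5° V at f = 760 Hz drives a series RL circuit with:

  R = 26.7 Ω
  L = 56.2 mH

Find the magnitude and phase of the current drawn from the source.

Step 1 — Angular frequency: ω = 2π·f = 2π·760 = 4775 rad/s.
Step 2 — Component impedances:
  R: Z = R = 26.7 Ω
  L: Z = jωL = j·4775·0.0562 = 0 + j268.4 Ω
Step 3 — Series combination: Z_total = R + L = 26.7 + j268.4 Ω = 269.7∠84.3° Ω.
Step 4 — Source phasor: V = 24.3∠60.5° V = 11.97 + j21.15 V.
Step 5 — Ohm's law: I = V / Z_total = (11.97 + j21.15) / (26.7 + j268.4) = 0.08243 - j0.03639 A.
Step 6 — Convert to polar: |I| = 0.0901 A, ∠I = -23.8°.

I = 0.0901∠-23.8° A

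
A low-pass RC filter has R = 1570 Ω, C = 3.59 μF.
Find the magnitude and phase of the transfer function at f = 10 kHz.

Step 1 — Angular frequency: ω = 2π·1e+04 = 6.283e+04 rad/s.
Step 2 — Transfer function: H(jω) = 1/(1 + jωRC).
Step 3 — Denominator: 1 + jωRC = 1 + j·6.283e+04·1570·3.59e-06 = 1 + j354.1.
Step 4 — H = 7.973e-06 - j0.002824.
Step 5 — Magnitude: |H| = 0.002824 (-51.0 dB); phase: φ = -89.8°.

|H| = 0.002824 (-51.0 dB), φ = -89.8°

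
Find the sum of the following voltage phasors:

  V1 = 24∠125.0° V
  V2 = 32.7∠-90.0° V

Step 1 — Convert each phasor to rectangular form:
  V1 = 24·(cos(125.0°) + j·sin(125.0°)) = -13.77 + j19.66 V
  V2 = 32.7·(cos(-90.0°) + j·sin(-90.0°)) = 0 - j32.7 V
Step 2 — Sum components: V_total = -13.77 - j13.04 V.
Step 3 — Convert to polar: |V_total| = 18.96 V, ∠V_total = -136.6°.

V_total = 18.96∠-136.6° V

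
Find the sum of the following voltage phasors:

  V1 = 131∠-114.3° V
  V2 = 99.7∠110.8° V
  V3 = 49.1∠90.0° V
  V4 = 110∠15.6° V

Step 1 — Convert each phasor to rectangular form:
  V1 = 131·(cos(-114.3°) + j·sin(-114.3°)) = -53.91 - j119.4 V
  V2 = 99.7·(cos(110.8°) + j·sin(110.8°)) = -35.4 + j93.2 V
  V3 = 49.1·(cos(90.0°) + j·sin(90.0°)) = 0 + j49.1 V
  V4 = 110·(cos(15.6°) + j·sin(15.6°)) = 105.9 + j29.58 V
Step 2 — Sum components: V_total = 16.64 + j52.49 V.
Step 3 — Convert to polar: |V_total| = 55.06 V, ∠V_total = 72.4°.

V_total = 55.06∠72.4° V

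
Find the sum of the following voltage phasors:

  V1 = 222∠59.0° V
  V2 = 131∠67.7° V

Step 1 — Convert each phasor to rectangular form:
  V1 = 222·(cos(59.0°) + j·sin(59.0°)) = 114.3 + j190.3 V
  V2 = 131·(cos(67.7°) + j·sin(67.7°)) = 49.71 + j121.2 V
Step 2 — Sum components: V_total = 164 + j311.5 V.
Step 3 — Convert to polar: |V_total| = 352.1 V, ∠V_total = 62.2°.

V_total = 352.1∠62.2° V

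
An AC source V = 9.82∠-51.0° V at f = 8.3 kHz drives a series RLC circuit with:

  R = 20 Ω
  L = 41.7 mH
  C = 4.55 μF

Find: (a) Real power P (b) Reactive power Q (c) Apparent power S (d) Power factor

Step 1 — Angular frequency: ω = 2π·f = 2π·8300 = 5.215e+04 rad/s.
Step 2 — Component impedances:
  R: Z = R = 20 Ω
  L: Z = jωL = j·5.215e+04·0.0417 = 0 + j2175 Ω
  C: Z = 1/(jωC) = -j/(ω·C) = 0 - j4.214 Ω
Step 3 — Series combination: Z_total = R + L + C = 20 + j2170 Ω = 2171∠89.5° Ω.
Step 4 — Source phasor: V = 9.82∠-51.0° V = 6.18 - j7.632 V.
Step 5 — Current: I = V / Z = -0.00349 - j0.002879 A = 0.004524∠-140.5° A.
Step 6 — Complex power: S = V·I* = 0.0004094 + j0.04443 VA.
Step 7 — Real power: P = Re(S) = 0.0004094 W.
Step 8 — Reactive power: Q = Im(S) = 0.04443 VAR.
Step 9 — Apparent power: |S| = 0.04443 VA.
Step 10 — Power factor: PF = P/|S| = 0.009214 (lagging).

(a) P = 0.0004094 W  (b) Q = 0.04443 VAR  (c) S = 0.04443 VA  (d) PF = 0.009214 (lagging)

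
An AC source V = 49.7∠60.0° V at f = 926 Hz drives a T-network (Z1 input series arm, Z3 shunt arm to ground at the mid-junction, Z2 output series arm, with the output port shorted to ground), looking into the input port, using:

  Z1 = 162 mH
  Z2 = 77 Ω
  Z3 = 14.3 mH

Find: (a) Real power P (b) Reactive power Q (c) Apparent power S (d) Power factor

Step 1 — Angular frequency: ω = 2π·f = 2π·926 = 5818 rad/s.
Step 2 — Component impedances:
  Z1: Z = jωL = j·5818·0.162 = 0 + j942.6 Ω
  Z2: Z = R = 77 Ω
  Z3: Z = jωL = j·5818·0.0143 = 0 + j83.2 Ω
Step 3 — With the output port shorted to ground, the output series arm Z2 runs from the junction to ground; the shunt arm Z3 also runs from the junction to ground. They appear in parallel: Z3 || Z2 = 41.48 + j38.38 Ω.
Step 4 — Series with input arm Z1: Z_in = Z1 + (Z3 || Z2) = 41.48 + j980.9 Ω = 981.8∠87.6° Ω.
Step 5 — Source phasor: V = 49.7∠60.0° V = 24.85 + j43.04 V.
Step 6 — Current: I = V / Z = 0.04487 - j0.02344 A = 0.05062∠-27.6° A.
Step 7 — Complex power: S = V·I* = 0.1063 + j2.514 VA.
Step 8 — Real power: P = Re(S) = 0.1063 W.
Step 9 — Reactive power: Q = Im(S) = 2.514 VAR.
Step 10 — Apparent power: |S| = 2.516 VA.
Step 11 — Power factor: PF = P/|S| = 0.04224 (lagging).

(a) P = 0.1063 W  (b) Q = 2.514 VAR  (c) S = 2.516 VA  (d) PF = 0.04224 (lagging)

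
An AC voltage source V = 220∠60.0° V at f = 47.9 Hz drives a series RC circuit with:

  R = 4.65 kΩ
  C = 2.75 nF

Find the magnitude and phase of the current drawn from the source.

Step 1 — Angular frequency: ω = 2π·f = 2π·47.9 = 301 rad/s.
Step 2 — Component impedances:
  R: Z = R = 4650 Ω
  C: Z = 1/(jωC) = -j/(ω·C) = 0 - j1.208e+06 Ω
Step 3 — Series combination: Z_total = R + C = 4650 - j1.208e+06 Ω = 1.208e+06∠-89.8° Ω.
Step 4 — Source phasor: V = 220∠60.0° V = 110 + j190.5 V.
Step 5 — Ohm's law: I = V / Z_total = (110 + j190.5) / (4650 - j1.208e+06) = -0.0001573 + j9.165e-05 A.
Step 6 — Convert to polar: |I| = 0.0001821 A, ∠I = 149.8°.

I = 0.0001821∠149.8° A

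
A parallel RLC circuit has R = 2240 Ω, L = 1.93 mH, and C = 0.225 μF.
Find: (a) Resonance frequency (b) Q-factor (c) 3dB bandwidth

Step 1 — Resonance: ω₀ = 1/√(LC) = 1/√(0.00193·2.25e-07) = 4.799e+04 rad/s.
Step 2 — f₀ = ω₀/(2π) = 7637 Hz.
Step 3 — Parallel Q: Q = R/(ω₀L) = 2240/(4.799e+04·0.00193) = 24.19.
Step 4 — Bandwidth: Δω = ω₀/Q = 1984 rad/s; BW = Δω/(2π) = 315.8 Hz.

(a) f₀ = 7637 Hz  (b) Q = 24.19  (c) BW = 315.8 Hz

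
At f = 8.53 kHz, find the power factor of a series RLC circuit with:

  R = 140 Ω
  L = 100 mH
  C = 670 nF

Step 1 — Angular frequency: ω = 2π·f = 2π·8530 = 5.36e+04 rad/s.
Step 2 — Component impedances:
  R: Z = R = 140 Ω
  L: Z = jωL = j·5.36e+04·0.1 = 0 + j5360 Ω
  C: Z = 1/(jωC) = -j/(ω·C) = 0 - j27.85 Ω
Step 3 — Series combination: Z_total = R + L + C = 140 + j5332 Ω = 5334∠88.5° Ω.
Step 4 — Power factor: PF = cos(φ) = Re(Z)/|Z| = 140/5334 = 0.02625.
Step 5 — Type: Im(Z) = 5332 ⇒ lagging (phase φ = 88.5°).

PF = 0.02625 (lagging, φ = 88.5°)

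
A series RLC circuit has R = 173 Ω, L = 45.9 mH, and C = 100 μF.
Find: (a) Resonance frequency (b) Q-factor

Step 1 — Resonance condition Im(Z)=0 gives ω₀ = 1/√(LC).
Step 2 — ω₀ = 1/√(0.0459·0.0001) = 466.8 rad/s.
Step 3 — f₀ = ω₀/(2π) = 74.29 Hz.
Step 4 — Series Q: Q = ω₀L/R = 466.8·0.0459/173 = 0.1238.

(a) f₀ = 74.29 Hz  (b) Q = 0.1238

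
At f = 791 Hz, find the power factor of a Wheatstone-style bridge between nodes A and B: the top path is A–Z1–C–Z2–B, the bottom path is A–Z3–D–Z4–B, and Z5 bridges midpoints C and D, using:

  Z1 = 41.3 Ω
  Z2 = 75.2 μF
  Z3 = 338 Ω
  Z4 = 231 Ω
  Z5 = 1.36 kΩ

Step 1 — Angular frequency: ω = 2π·f = 2π·791 = 4970 rad/s.
Step 2 — Component impedances:
  Z1: Z = R = 41.3 Ω
  Z2: Z = 1/(jωC) = -j/(ω·C) = 0 - j2.676 Ω
  Z3: Z = R = 338 Ω
  Z4: Z = R = 231 Ω
  Z5: Z = R = 1360 Ω
Step 3 — Bridge requires nodal analysis (the Z5 bridge couples midpoints C and D, so the two paths cannot be reduced to a simple series/parallel combination). Setting node B to ground and injecting 1 A at node A, the 3-node admittance system at A, C, D solves to V_A = Z_AB = 38.35 - j2.358 Ω = 38.43∠-3.5° Ω.
Step 4 — Power factor: PF = cos(φ) = Re(Z)/|Z| = 38.355/38.427 = 0.9981.
Step 5 — Type: Im(Z) = -2.358 ⇒ leading (phase φ = -3.5°).

PF = 0.9981 (leading, φ = -3.5°)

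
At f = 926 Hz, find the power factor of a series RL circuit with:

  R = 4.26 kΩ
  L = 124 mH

Step 1 — Angular frequency: ω = 2π·f = 2π·926 = 5818 rad/s.
Step 2 — Component impedances:
  R: Z = R = 4260 Ω
  L: Z = jωL = j·5818·0.124 = 0 + j721.5 Ω
Step 3 — Series combination: Z_total = R + L = 4260 + j721.5 Ω = 4321∠9.6° Ω.
Step 4 — Power factor: PF = cos(φ) = Re(Z)/|Z| = 4260/4320.7 = 0.986.
Step 5 — Type: Im(Z) = 721.5 ⇒ lagging (phase φ = 9.6°).

PF = 0.986 (lagging, φ = 9.6°)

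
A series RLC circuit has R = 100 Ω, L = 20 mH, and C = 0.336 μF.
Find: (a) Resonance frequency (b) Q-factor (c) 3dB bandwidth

Step 1 — Resonance condition Im(Z)=0 gives ω₀ = 1/√(LC).
Step 2 — ω₀ = 1/√(0.02·3.36e-07) = 1.22e+04 rad/s.
Step 3 — f₀ = ω₀/(2π) = 1941 Hz.
Step 4 — Series Q: Q = ω₀L/R = 1.22e+04·0.02/100 = 2.44.
Step 5 — 3dB bandwidth: Δω = ω₀/Q = 5000 rad/s; BW = Δω/(2π) = 795.8 Hz.

(a) f₀ = 1941 Hz  (b) Q = 2.44  (c) BW = 795.8 Hz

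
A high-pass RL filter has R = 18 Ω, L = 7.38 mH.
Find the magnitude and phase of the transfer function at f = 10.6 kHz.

Step 1 — Angular frequency: ω = 2π·1.06e+04 = 6.66e+04 rad/s.
Step 2 — Transfer function: H(jω) = jωL/(R + jωL).
Step 3 — Numerator jωL = j·491.5; denominator R + jωL = 18 + j491.5.
Step 4 — H = 0.9987 + j0.03657.
Step 5 — Magnitude: |H| = 0.9993 (-0.0 dB); phase: φ = 2.1°.

|H| = 0.9993 (-0.0 dB), φ = 2.1°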